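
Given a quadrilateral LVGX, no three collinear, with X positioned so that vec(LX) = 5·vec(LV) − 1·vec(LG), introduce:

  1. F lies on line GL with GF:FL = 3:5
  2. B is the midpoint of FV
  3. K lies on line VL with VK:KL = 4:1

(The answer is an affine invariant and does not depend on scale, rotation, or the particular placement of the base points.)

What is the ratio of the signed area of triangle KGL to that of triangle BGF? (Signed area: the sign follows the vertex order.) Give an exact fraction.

Choose coordinates L = (0, 0), V = (1, 0), G = (0, 1), X = (5, -1).
1. F lies on line GL with GF:FL = 3:5 ⇒ F = (0, 5/8)
2. B is the midpoint of FV ⇒ B = (1/2, 5/16)
3. K lies on line VL with VK:KL = 4:1 ⇒ K = (1/5, 0)
2·[KGL] = 1/5, 2·[BGF] = 3/16
[KGL]:[BGF] = 1/5:3/16 = 16/15

[KGL]:[BGF] = 16/15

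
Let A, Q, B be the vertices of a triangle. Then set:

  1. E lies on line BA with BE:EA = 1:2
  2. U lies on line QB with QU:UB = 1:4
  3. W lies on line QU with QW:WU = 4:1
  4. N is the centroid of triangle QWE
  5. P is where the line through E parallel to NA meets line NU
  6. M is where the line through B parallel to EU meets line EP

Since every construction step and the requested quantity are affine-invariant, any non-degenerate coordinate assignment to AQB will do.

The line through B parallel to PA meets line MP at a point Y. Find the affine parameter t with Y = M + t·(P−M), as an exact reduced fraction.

t = 163/334

Choose coordinates A = (0, 0), Q = (1, 0), B = (0, 1).
1. E lies on line BA with BE:EA = 1:2 ⇒ E = (0, 2/3)
2. U lies on line QB with QU:UB = 1:4 ⇒ U = (4/5, 1/5)
3. W lies on line QU with QW:WU = 4:1 ⇒ W = (21/25, 4/25)
4. N is the centroid of triangle QWE ⇒ N = (46/75, 62/225)
5. P is where the line through E parallel to NA meets line NU ⇒ P = (-46/275, 488/825)
6. M is where the line through B parallel to EU meets line EP ⇒ M = (92/285, 694/855)
through B parallel to PA: direction (46/275, -488/825); meets MP at Y = (23/275, 581/825)
Y = M + t·(P−M) with t = 163/334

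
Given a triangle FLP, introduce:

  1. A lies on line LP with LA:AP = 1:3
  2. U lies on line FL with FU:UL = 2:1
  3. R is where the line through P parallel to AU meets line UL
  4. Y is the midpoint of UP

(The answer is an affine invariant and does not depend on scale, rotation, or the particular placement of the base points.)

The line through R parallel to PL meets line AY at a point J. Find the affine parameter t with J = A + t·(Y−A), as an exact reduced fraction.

Assign F = (0, 0), L = (1, 0), P = (0, 1) — the answer is frame-independent, so this choice is without loss of generality.
1. A lies on line LP with LA:AP = 1:3 ⇒ A = (3/4, 1/4)
2. U lies on line FL with FU:UL = 2:1 ⇒ U = (2/3, 0)
3. R is where the line through P parallel to AU meets line UL ⇒ R = (-1/3, 0)
4. Y is the midpoint of UP ⇒ Y = (1/3, 1/2)
through R parallel to PL: direction (1, -1); meets AY at J = (-31/12, 9/4)
J = A + t·(Y−A) with t = 8

t = 8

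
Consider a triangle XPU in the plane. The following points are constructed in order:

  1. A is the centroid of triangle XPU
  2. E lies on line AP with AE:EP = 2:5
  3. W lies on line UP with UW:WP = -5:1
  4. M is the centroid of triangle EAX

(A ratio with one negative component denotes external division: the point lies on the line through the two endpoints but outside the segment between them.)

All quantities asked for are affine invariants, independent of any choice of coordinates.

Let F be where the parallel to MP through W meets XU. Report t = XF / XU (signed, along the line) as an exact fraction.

t = 1/12

Choose coordinates X = (0, 0), P = (1, 0), U = (0, 1).
1. A is the centroid of triangle XPU ⇒ A = (1/3, 1/3)
2. E lies on line AP with AE:EP = 2:5 ⇒ E = (11/21, 5/21)
3. W lies on line UP with UW:WP = -5:1 ⇒ W = (5/4, -1/4)
4. M is the centroid of triangle EAX ⇒ M = (2/7, 4/21)
through W parallel to MP: direction (5/7, -4/21); meets XU at F = (0, 1/12)
F = X + t·(U−X) with t = 1/12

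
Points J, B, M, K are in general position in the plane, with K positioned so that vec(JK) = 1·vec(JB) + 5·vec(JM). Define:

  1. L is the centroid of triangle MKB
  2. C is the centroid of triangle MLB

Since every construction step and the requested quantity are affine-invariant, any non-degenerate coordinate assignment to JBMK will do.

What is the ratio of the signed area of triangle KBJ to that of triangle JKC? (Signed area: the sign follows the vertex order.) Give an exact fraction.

[KBJ]:[JKC] = 45/16

Assign J = (0, 0), B = (1, 0), M = (0, 1), K = (1, 5) — the answer is frame-independent, so this choice is without loss of generality.
1. L is the centroid of triangle MKB ⇒ L = (2/3, 2)
2. C is the centroid of triangle MLB ⇒ C = (5/9, 1)
2·[KBJ] = -5, 2·[JKC] = -16/9
[KBJ]:[JKC] = -5:-16/9 = 45/16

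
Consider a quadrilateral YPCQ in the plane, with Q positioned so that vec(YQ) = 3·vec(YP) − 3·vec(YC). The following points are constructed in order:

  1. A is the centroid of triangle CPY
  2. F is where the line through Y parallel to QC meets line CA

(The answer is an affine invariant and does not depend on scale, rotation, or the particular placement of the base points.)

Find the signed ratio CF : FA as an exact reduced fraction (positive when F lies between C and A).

CF:FA = -9/7

Assign Y = (0, 0), P = (1, 0), C = (0, 1), Q = (3, -3) — the answer is frame-independent, so this choice is without loss of generality.
1. A is the centroid of triangle CPY ⇒ A = (1/3, 1/3)
2. F is where the line through Y parallel to QC meets line CA ⇒ F = (3/2, -2)
F = C + t·(A−C) with t = 9/2, so CF:FA = t:(1−t) = 9/2:-7/2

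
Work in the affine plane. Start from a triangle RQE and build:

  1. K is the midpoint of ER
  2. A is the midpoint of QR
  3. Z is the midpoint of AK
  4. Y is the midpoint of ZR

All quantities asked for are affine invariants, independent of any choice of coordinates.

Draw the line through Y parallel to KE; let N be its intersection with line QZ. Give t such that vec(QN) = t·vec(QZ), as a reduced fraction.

t = 7/6

Set R = (0, 0), Q = (1, 0), E = (0, 1); any affine frame gives the same invariant.
1. K is the midpoint of ER ⇒ K = (0, 1/2)
2. A is the midpoint of QR ⇒ A = (1/2, 0)
3. Z is the midpoint of AK ⇒ Z = (1/4, 1/4)
4. Y is the midpoint of ZR ⇒ Y = (1/8, 1/8)
through Y parallel to KE: direction (0, 1/2); meets QZ at N = (1/8, 7/24)
N = Q + t·(Z−Q) with t = 7/6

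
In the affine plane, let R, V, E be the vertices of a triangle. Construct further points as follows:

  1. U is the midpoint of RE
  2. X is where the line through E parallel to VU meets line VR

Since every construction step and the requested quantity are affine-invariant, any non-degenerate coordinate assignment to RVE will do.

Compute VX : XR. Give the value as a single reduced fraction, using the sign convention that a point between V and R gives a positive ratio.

Set R = (0, 0), V = (1, 0), E = (0, 1); any affine frame gives the same invariant.
1. U is the midpoint of RE ⇒ U = (0, 1/2)
2. X is where the line through E parallel to VU meets line VR ⇒ X = (2, 0)
X = V + t·(R−V) with t = -1, so VX:XR = t:(1−t) = -1:2

VX:XR = -1/2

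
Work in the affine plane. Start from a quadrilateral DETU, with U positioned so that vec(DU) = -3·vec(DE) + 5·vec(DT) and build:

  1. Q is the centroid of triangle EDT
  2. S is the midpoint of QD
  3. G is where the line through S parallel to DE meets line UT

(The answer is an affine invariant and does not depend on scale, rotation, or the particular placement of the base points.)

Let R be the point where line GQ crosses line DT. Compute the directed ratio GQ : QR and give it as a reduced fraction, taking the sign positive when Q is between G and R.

Choose coordinates D = (0, 0), E = (1, 0), T = (0, 1), U = (-3, 5).
1. Q is the centroid of triangle EDT ⇒ Q = (1/3, 1/3)
2. S is the midpoint of QD ⇒ S = (1/6, 1/6)
3. G is where the line through S parallel to DE meets line UT ⇒ G = (5/8, 1/6)
line GQ meets DT at R = (0, 11/21)
Q = G + t·(R−G) with t = 7/15, so GQ:QR = 7/15:8/15

GQ:QR = 7/8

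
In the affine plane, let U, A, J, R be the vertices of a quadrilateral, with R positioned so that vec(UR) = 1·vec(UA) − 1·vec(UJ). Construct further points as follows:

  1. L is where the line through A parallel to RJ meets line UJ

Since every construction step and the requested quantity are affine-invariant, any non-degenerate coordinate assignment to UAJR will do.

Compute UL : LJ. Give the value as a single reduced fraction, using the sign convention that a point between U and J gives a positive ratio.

UL:LJ = -2

Assign U = (0, 0), A = (1, 0), J = (0, 1), R = (1, -1) — the answer is frame-independent, so this choice is without loss of generality.
1. L is where the line through A parallel to RJ meets line UJ ⇒ L = (0, 2)
L = U + t·(J−U) with t = 2, so UL:LJ = t:(1−t) = 2:-1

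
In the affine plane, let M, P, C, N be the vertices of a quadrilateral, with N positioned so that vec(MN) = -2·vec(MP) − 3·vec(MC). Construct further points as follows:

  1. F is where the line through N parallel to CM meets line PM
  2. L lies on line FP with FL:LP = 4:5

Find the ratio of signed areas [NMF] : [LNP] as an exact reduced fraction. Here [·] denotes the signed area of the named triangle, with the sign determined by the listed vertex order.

Set M = (0, 0), P = (1, 0), C = (0, 1), N = (-2, -3); any affine frame gives the same invariant.
1. F is where the line through N parallel to CM meets line PM ⇒ F = (-2, 0)
2. L lies on line FP with FL:LP = 4:5 ⇒ L = (-2/3, 0)
2·[NMF] = 6, 2·[LNP] = 5
[NMF]:[LNP] = 6:5 = 6/5

[NMF]:[LNP] = 6/5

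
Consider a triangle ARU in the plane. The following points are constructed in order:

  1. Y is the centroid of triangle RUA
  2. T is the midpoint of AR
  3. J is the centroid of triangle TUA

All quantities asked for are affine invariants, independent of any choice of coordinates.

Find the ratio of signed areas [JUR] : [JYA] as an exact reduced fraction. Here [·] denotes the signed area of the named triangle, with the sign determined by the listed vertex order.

Set A = (0, 0), R = (1, 0), U = (0, 1); any affine frame gives the same invariant.
1. Y is the centroid of triangle RUA ⇒ Y = (1/3, 1/3)
2. T is the midpoint of AR ⇒ T = (1/2, 0)
3. J is the centroid of triangle TUA ⇒ J = (1/6, 1/3)
2·[JUR] = -1/2, 2·[JYA] = -1/18
[JUR]:[JYA] = -1/2:-1/18 = 9

[JUR]:[JYA] = 9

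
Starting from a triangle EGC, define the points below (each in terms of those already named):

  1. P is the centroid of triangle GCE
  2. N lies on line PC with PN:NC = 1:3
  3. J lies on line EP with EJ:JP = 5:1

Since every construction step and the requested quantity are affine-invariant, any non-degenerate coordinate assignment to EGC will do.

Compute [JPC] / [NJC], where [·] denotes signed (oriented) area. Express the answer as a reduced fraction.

[JPC]:[NJC] = -4/3

Set E = (0, 0), G = (1, 0), C = (0, 1); any affine frame gives the same invariant.
1. P is the centroid of triangle GCE ⇒ P = (1/3, 1/3)
2. N lies on line PC with PN:NC = 1:3 ⇒ N = (1/4, 1/2)
3. J lies on line EP with EJ:JP = 5:1 ⇒ J = (5/18, 5/18)
2·[JPC] = 1/18, 2·[NJC] = -1/24
[JPC]:[NJC] = 1/18:-1/24 = -4/3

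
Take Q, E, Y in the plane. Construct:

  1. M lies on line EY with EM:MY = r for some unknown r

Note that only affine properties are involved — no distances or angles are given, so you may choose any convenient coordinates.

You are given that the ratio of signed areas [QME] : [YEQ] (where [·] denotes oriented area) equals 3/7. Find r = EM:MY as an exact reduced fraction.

Assign Q = (0, 0), E = (1, 0), Y = (0, 1) — the answer is frame-independent, so this choice is without loss of generality.
1. With EM:MY = r, write λ = r/(r+1) so M = E + λ·(Y−E); M is affine-linear in λ
Every point depending on M is an affine combination of M and λ-independent points, so each such coordinate is linear in λ; the λ² term in each signed area is a multiple of (Y−E)×(Y−E) = 0, so 2·[QME] and 2·[YEQ] are each linear in λ. Evaluating at λ=0 and λ=1:
  2·[QME] = −λ,   2·[YEQ] = -1
So [QME]:[YEQ] = (−λ) / (-1). Setting this equal to 3/7:
  −λ = 3/7·(-1)  ⇒  λ = 3/7
Then r = λ/(1−λ) = (3/7)/(4/7) = 3/4. Check: with r = 3/4, M = (4/7, 3/7) and [QME]:[YEQ] = 3/7 as required.

r = 3/4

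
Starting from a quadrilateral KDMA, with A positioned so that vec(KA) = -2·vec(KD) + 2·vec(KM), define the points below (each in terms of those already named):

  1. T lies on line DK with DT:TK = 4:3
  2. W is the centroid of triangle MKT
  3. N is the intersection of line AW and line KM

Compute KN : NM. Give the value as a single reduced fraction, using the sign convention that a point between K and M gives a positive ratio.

KN:NM = 4/5

Work in coordinates with K = (0, 0), D = (1, 0), M = (0, 1), A = (-2, 2).
1. T lies on line DK with DT:TK = 4:3 ⇒ T = (3/7, 0)
2. W is the centroid of triangle MKT ⇒ W = (1/7, 1/3)
3. N is the intersection of line AW and line KM ⇒ N = (0, 4/9)
N = K + t·(M−K) with t = 4/9, so KN:NM = t:(1−t) = 4/9:5/9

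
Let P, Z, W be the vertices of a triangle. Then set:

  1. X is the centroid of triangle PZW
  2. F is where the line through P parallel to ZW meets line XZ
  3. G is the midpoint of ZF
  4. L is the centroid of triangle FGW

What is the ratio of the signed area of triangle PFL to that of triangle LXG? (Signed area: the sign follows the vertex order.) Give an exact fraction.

[PFL]:[LXG] = 9

Assign P = (0, 0), Z = (1, 0), W = (0, 1) — the answer is frame-independent, so this choice is without loss of generality.
1. X is the centroid of triangle PZW ⇒ X = (1/3, 1/3)
2. F is where the line through P parallel to ZW meets line XZ ⇒ F = (-1, 1)
3. G is the midpoint of ZF ⇒ G = (0, 1/2)
4. L is the centroid of triangle FGW ⇒ L = (-1/3, 5/6)
2·[PFL] = -1/2, 2·[LXG] = -1/18
[PFL]:[LXG] = -1/2:-1/18 = 9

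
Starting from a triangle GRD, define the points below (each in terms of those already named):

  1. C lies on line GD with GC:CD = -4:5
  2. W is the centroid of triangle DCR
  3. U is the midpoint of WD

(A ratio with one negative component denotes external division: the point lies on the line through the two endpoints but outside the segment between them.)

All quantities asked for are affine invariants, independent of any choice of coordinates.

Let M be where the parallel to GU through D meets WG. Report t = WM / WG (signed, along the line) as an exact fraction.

Work in coordinates with G = (0, 0), R = (1, 0), D = (0, 1).
1. C lies on line GD with GC:CD = -4:5 ⇒ C = (0, -4)
2. W is the centroid of triangle DCR ⇒ W = (1/3, -1)
3. U is the midpoint of WD ⇒ U = (1/6, 0)
through D parallel to GU: direction (1/6, 0); meets WG at M = (-1/3, 1)
M = W + t·(G−W) with t = 2

t = 2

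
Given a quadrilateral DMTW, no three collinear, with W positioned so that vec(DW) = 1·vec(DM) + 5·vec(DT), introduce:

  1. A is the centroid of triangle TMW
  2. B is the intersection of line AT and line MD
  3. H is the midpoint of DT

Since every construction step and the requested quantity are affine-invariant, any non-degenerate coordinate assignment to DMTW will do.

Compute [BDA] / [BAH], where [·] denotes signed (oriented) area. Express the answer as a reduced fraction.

Choose coordinates D = (0, 0), M = (1, 0), T = (0, 1), W = (1, 5).
1. A is the centroid of triangle TMW ⇒ A = (2/3, 2)
2. B is the intersection of line AT and line MD ⇒ B = (-2/3, 0)
3. H is the midpoint of DT ⇒ H = (0, 1/2)
2·[BDA] = 4/3, 2·[BAH] = -2/3
[BDA]:[BAH] = 4/3:-2/3 = -2

[BDA]:[BAH] = -2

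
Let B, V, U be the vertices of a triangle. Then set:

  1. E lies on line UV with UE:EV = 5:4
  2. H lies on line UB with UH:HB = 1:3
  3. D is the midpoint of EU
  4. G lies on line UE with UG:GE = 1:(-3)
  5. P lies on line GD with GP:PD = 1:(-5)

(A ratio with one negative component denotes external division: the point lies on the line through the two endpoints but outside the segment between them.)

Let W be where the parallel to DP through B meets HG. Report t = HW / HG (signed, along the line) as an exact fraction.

Assign B = (0, 0), V = (1, 0), U = (0, 1) — the answer is frame-independent, so this choice is without loss of generality.
1. E lies on line UV with UE:EV = 5:4 ⇒ E = (5/9, 4/9)
2. H lies on line UB with UH:HB = 1:3 ⇒ H = (0, 3/4)
3. D is the midpoint of EU ⇒ D = (5/18, 13/18)
4. G lies on line UE with UG:GE = 1:(-3) ⇒ G = (-5/18, 23/18)
5. P lies on line GD with GP:PD = 1:(-5) ⇒ P = (-5/12, 17/12)
through B parallel to DP: direction (-25/36, 25/36); meets HG at W = (5/6, -5/6)
W = H + t·(G−H) with t = -3

t = -3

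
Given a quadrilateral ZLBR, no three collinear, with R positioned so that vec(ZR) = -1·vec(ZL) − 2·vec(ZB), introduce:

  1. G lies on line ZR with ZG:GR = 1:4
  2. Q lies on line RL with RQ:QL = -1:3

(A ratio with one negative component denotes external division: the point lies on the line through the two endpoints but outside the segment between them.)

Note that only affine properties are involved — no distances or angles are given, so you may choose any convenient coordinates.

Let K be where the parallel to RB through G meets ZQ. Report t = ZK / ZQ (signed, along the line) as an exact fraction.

t = 1/15

Choose coordinates Z = (0, 0), L = (1, 0), B = (0, 1), R = (-1, -2).
1. G lies on line ZR with ZG:GR = 1:4 ⇒ G = (-1/5, -2/5)
2. Q lies on line RL with RQ:QL = -1:3 ⇒ Q = (-2, -3)
through G parallel to RB: direction (1, 3); meets ZQ at K = (-2/15, -1/5)
K = Z + t·(Q−Z) with t = 1/15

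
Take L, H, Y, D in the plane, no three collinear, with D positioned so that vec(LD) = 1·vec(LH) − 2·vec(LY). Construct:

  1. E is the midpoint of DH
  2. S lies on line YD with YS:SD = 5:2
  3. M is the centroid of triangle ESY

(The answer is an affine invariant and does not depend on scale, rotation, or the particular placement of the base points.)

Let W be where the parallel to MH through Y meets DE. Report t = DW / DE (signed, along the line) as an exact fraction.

Choose coordinates L = (0, 0), H = (1, 0), Y = (0, 1), D = (1, -2).
1. E is the midpoint of DH ⇒ E = (1, -1)
2. S lies on line YD with YS:SD = 5:2 ⇒ S = (5/7, -8/7)
3. M is the centroid of triangle ESY ⇒ M = (4/7, -8/21)
through Y parallel to MH: direction (3/7, 8/21); meets DE at W = (1, 17/9)
W = D + t·(E−D) with t = 35/9

t = 35/9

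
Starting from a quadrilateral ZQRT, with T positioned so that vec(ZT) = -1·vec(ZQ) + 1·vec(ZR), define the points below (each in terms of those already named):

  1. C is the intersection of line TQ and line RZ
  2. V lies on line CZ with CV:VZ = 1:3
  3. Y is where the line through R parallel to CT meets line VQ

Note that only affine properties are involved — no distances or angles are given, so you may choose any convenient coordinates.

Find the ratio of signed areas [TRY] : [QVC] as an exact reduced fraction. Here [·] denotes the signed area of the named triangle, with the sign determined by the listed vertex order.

[TRY]:[QVC] = 20

Assign Z = (0, 0), Q = (1, 0), R = (0, 1), T = (-1, 1) — the answer is frame-independent, so this choice is without loss of generality.
1. C is the intersection of line TQ and line RZ ⇒ C = (0, 1/2)
2. V lies on line CZ with CV:VZ = 1:3 ⇒ V = (0, 3/8)
3. Y is where the line through R parallel to CT meets line VQ ⇒ Y = (5, -3/2)
2·[TRY] = -5/2, 2·[QVC] = -1/8
[TRY]:[QVC] = -5/2:-1/8 = 20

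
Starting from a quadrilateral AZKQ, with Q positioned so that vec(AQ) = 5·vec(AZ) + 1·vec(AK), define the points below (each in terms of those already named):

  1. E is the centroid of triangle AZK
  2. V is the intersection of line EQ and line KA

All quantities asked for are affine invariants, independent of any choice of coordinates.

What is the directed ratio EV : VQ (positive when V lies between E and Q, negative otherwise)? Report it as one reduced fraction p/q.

EV:VQ = -1/15

Work in coordinates with A = (0, 0), Z = (1, 0), K = (0, 1), Q = (5, 1).
1. E is the centroid of triangle AZK ⇒ E = (1/3, 1/3)
2. V is the intersection of line EQ and line KA ⇒ V = (0, 2/7)
V = E + t·(Q−E) with t = -1/14, so EV:VQ = t:(1−t) = -1/14:15/14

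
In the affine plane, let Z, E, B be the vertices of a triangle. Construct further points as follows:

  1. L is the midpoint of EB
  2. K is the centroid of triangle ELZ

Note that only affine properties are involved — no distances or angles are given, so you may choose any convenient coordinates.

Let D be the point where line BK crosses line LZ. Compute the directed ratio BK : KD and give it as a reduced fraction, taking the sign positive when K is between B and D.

Set Z = (0, 0), E = (1, 0), B = (0, 1); any affine frame gives the same invariant.
1. L is the midpoint of EB ⇒ L = (1/2, 1/2)
2. K is the centroid of triangle ELZ ⇒ K = (1/2, 1/6)
line BK meets LZ at D = (3/8, 3/8)
K = B + t·(D−B) with t = 4/3, so BK:KD = 4/3:-1/3

BK:KD = -4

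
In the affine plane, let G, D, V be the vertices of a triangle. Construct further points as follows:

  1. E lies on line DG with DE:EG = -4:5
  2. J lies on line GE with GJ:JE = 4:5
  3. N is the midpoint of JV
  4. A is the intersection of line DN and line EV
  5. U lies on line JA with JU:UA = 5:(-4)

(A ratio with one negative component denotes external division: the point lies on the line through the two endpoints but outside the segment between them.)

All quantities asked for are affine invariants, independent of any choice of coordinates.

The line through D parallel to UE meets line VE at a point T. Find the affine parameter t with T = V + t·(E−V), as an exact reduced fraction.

Assign G = (0, 0), D = (1, 0), V = (0, 1) — the answer is frame-independent, so this choice is without loss of generality.
1. E lies on line DG with DE:EG = -4:5 ⇒ E = (5, 0)
2. J lies on line GE with GJ:JE = 4:5 ⇒ J = (20/9, 0)
3. N is the midpoint of JV ⇒ N = (10/9, 1/2)
4. A is the intersection of line DN and line EV ⇒ A = (55/47, 36/47)
5. U lies on line JA with JU:UA = 5:(-4) ⇒ U = (-1285/423, 180/47)
through D parallel to UE: direction (3400/423, -180/47); meets VE at T = (-89/47, 324/235)
T = V + t·(E−V) with t = -89/235

t = -89/235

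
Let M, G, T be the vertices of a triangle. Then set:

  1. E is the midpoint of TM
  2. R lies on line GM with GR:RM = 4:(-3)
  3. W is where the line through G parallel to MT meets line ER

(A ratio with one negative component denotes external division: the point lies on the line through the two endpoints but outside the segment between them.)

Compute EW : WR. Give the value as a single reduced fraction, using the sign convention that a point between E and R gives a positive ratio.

Work in coordinates with M = (0, 0), G = (1, 0), T = (0, 1).
1. E is the midpoint of TM ⇒ E = (0, 1/2)
2. R lies on line GM with GR:RM = 4:(-3) ⇒ R = (-3, 0)
3. W is where the line through G parallel to MT meets line ER ⇒ W = (1, 2/3)
W = E + t·(R−E) with t = -1/3, so EW:WR = t:(1−t) = -1/3:4/3

EW:WR = -1/4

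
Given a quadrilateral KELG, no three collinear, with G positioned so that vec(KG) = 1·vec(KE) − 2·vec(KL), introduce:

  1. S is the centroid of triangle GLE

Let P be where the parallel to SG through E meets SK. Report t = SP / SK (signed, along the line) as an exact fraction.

Work in coordinates with K = (0, 0), E = (1, 0), L = (0, 1), G = (1, -2).
1. S is the centroid of triangle GLE ⇒ S = (2/3, -1/3)
through E parallel to SG: direction (1/3, -5/3); meets SK at P = (10/9, -5/9)
P = S + t·(K−S) with t = -2/3

t = -2/3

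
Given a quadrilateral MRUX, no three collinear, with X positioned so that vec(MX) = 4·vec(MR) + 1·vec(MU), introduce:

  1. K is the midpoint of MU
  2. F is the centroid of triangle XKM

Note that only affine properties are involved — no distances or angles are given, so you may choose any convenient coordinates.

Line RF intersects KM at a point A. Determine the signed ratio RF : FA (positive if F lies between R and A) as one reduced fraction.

Work in coordinates with M = (0, 0), R = (1, 0), U = (0, 1), X = (4, 1).
1. K is the midpoint of MU ⇒ K = (0, 1/2)
2. F is the centroid of triangle XKM ⇒ F = (4/3, 1/2)
line RF meets KM at A = (0, -3/2)
F = R + t·(A−R) with t = -1/3, so RF:FA = -1/3:4/3

RF:FA = -1/4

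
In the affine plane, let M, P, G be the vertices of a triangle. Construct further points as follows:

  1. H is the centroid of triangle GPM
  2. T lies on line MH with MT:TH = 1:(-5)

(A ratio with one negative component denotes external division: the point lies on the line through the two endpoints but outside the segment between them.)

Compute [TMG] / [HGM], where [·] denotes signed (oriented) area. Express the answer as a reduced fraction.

[TMG]:[HGM] = 1/4

Set M = (0, 0), P = (1, 0), G = (0, 1); any affine frame gives the same invariant.
1. H is the centroid of triangle GPM ⇒ H = (1/3, 1/3)
2. T lies on line MH with MT:TH = 1:(-5) ⇒ T = (-1/12, -1/12)
2·[TMG] = 1/12, 2·[HGM] = 1/3
[TMG]:[HGM] = 1/12:1/3 = 1/4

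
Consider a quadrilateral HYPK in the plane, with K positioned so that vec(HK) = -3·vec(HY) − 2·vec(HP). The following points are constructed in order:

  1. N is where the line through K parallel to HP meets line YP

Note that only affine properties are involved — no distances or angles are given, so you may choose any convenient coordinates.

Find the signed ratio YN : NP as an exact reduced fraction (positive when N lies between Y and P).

YN:NP = -4/3

Set H = (0, 0), Y = (1, 0), P = (0, 1), K = (-3, -2); any affine frame gives the same invariant.
1. N is where the line through K parallel to HP meets line YP ⇒ N = (-3, 4)
N = Y + t·(P−Y) with t = 4, so YN:NP = t:(1−t) = 4:-3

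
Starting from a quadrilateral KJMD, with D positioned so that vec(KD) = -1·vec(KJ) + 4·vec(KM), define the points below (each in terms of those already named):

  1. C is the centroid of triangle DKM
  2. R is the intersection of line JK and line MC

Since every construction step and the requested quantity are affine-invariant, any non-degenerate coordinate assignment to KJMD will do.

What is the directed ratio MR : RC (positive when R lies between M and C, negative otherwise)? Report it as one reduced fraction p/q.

MR:RC = -3/5

Choose coordinates K = (0, 0), J = (1, 0), M = (0, 1), D = (-1, 4).
1. C is the centroid of triangle DKM ⇒ C = (-1/3, 5/3)
2. R is the intersection of line JK and line MC ⇒ R = (1/2, 0)
R = M + t·(C−M) with t = -3/2, so MR:RC = t:(1−t) = -3/2:5/2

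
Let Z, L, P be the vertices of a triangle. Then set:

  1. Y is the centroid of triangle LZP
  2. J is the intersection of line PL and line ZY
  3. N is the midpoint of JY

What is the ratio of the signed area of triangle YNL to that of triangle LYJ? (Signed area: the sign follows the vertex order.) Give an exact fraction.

[YNL]:[LYJ] = 1/2

Choose coordinates Z = (0, 0), L = (1, 0), P = (0, 1).
1. Y is the centroid of triangle LZP ⇒ Y = (1/3, 1/3)
2. J is the intersection of line PL and line ZY ⇒ J = (1/2, 1/2)
3. N is the midpoint of JY ⇒ N = (5/12, 5/12)
2·[YNL] = -1/12, 2·[LYJ] = -1/6
[YNL]:[LYJ] = -1/12:-1/6 = 1/2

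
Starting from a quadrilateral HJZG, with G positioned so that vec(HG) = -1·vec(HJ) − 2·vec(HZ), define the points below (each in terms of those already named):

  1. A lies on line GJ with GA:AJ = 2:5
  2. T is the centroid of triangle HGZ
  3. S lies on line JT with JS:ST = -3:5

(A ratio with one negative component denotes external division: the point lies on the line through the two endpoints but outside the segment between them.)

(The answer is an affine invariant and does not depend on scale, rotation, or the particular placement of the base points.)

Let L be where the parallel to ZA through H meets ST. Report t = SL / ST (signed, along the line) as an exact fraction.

Set H = (0, 0), J = (1, 0), Z = (0, 1), G = (-1, -2); any affine frame gives the same invariant.
1. A lies on line GJ with GA:AJ = 2:5 ⇒ A = (-3/7, -10/7)
2. T is the centroid of triangle HGZ ⇒ T = (-1/3, -1/3)
3. S lies on line JT with JS:ST = -3:5 ⇒ S = (3, 1/2)
through H parallel to ZA: direction (-3/7, -17/7); meets ST at L = (-3/65, -17/65)
L = S + t·(T−S) with t = 297/325

t = 297/325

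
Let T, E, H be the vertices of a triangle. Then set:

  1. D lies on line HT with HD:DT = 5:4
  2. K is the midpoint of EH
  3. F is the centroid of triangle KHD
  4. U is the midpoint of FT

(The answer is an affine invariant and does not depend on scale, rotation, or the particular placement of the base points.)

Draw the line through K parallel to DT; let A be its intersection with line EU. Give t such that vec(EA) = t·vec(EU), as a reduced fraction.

t = 6/11

Work in coordinates with T = (0, 0), E = (1, 0), H = (0, 1).
1. D lies on line HT with HD:DT = 5:4 ⇒ D = (0, 4/9)
2. K is the midpoint of EH ⇒ K = (1/2, 1/2)
3. F is the centroid of triangle KHD ⇒ F = (1/6, 35/54)
4. U is the midpoint of FT ⇒ U = (1/12, 35/108)
through K parallel to DT: direction (0, -4/9); meets EU at A = (1/2, 35/198)
A = E + t·(U−E) with t = 6/11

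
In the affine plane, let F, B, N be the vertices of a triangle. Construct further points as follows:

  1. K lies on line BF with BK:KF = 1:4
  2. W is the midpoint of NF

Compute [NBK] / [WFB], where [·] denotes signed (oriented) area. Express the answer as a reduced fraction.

Assign F = (0, 0), B = (1, 0), N = (0, 1) — the answer is frame-independent, so this choice is without loss of generality.
1. K lies on line BF with BK:KF = 1:4 ⇒ K = (4/5, 0)
2. W is the midpoint of NF ⇒ W = (0, 1/2)
2·[NBK] = -1/5, 2·[WFB] = 1/2
[NBK]:[WFB] = -1/5:1/2 = -2/5

[NBK]:[WFB] = -2/5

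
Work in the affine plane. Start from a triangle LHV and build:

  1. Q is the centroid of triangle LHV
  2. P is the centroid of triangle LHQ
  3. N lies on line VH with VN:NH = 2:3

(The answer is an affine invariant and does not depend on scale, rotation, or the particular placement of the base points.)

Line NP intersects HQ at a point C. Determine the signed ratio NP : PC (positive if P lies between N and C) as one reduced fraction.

NP:PC = -14/5

Work in coordinates with L = (0, 0), H = (1, 0), V = (0, 1).
1. Q is the centroid of triangle LHV ⇒ Q = (1/3, 1/3)
2. P is the centroid of triangle LHQ ⇒ P = (4/9, 1/9)
3. N lies on line VH with VN:NH = 2:3 ⇒ N = (2/5, 3/5)
line NP meets HQ at C = (3/7, 2/7)
P = N + t·(C−N) with t = 14/9, so NP:PC = 14/9:-5/9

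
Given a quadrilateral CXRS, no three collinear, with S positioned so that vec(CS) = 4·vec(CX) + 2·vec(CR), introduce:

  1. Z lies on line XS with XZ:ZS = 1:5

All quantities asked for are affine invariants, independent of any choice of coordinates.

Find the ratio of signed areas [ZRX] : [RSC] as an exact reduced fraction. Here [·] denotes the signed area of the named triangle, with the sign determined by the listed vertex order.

Choose coordinates C = (0, 0), X = (1, 0), R = (0, 1), S = (4, 2).
1. Z lies on line XS with XZ:ZS = 1:5 ⇒ Z = (3/2, 1/3)
2·[ZRX] = 5/6, 2·[RSC] = -4
[ZRX]:[RSC] = 5/6:-4 = -5/24

[ZRX]:[RSC] = -5/24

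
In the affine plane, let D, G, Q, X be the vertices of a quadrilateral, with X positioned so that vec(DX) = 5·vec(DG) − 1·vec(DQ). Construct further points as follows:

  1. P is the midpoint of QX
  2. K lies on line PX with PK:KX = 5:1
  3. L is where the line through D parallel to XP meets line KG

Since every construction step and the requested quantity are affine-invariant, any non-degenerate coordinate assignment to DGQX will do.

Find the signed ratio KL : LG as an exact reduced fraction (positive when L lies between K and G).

KL:LG = -5/2

Assign D = (0, 0), G = (1, 0), Q = (0, 1), X = (5, -1) — the answer is frame-independent, so this choice is without loss of generality.
1. P is the midpoint of QX ⇒ P = (5/2, 0)
2. K lies on line PX with PK:KX = 5:1 ⇒ K = (55/12, -5/6)
3. L is where the line through D parallel to XP meets line KG ⇒ L = (-25/18, 5/9)
L = K + t·(G−K) with t = 5/3, so KL:LG = t:(1−t) = 5/3:-2/3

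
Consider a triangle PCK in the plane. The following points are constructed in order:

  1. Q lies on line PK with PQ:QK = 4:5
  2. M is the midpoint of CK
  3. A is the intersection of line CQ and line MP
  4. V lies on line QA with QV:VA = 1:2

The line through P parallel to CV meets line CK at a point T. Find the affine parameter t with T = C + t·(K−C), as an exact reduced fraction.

Work in coordinates with P = (0, 0), C = (1, 0), K = (0, 1).
1. Q lies on line PK with PQ:QK = 4:5 ⇒ Q = (0, 4/9)
2. M is the midpoint of CK ⇒ M = (1/2, 1/2)
3. A is the intersection of line CQ and line MP ⇒ A = (4/13, 4/13)
4. V lies on line QA with QV:VA = 1:2 ⇒ V = (4/39, 140/351)
through P parallel to CV: direction (-35/39, 140/351); meets CK at T = (9/5, -4/5)
T = C + t·(K−C) with t = -4/5

t = -4/5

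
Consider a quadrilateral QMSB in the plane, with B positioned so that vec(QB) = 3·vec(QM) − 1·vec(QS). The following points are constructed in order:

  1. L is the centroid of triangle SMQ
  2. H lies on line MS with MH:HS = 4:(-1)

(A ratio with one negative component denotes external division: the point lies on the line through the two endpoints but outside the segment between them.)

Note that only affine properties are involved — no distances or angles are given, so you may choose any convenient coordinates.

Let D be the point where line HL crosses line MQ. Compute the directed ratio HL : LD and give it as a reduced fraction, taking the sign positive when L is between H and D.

HL:LD = 3

Set Q = (0, 0), M = (1, 0), S = (0, 1), B = (3, -1); any affine frame gives the same invariant.
1. L is the centroid of triangle SMQ ⇒ L = (1/3, 1/3)
2. H lies on line MS with MH:HS = 4:(-1) ⇒ H = (-1/3, 4/3)
line HL meets MQ at D = (5/9, 0)
L = H + t·(D−H) with t = 3/4, so HL:LD = 3/4:1/4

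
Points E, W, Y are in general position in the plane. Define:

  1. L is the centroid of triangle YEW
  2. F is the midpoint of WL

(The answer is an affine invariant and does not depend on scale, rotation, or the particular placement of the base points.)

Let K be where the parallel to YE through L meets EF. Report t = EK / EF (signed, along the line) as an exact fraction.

t = 1/2

Assign E = (0, 0), W = (1, 0), Y = (0, 1) — the answer is frame-independent, so this choice is without loss of generality.
1. L is the centroid of triangle YEW ⇒ L = (1/3, 1/3)
2. F is the midpoint of WL ⇒ F = (2/3, 1/6)
through L parallel to YE: direction (0, -1); meets EF at K = (1/3, 1/12)
K = E + t·(F−E) with t = 1/2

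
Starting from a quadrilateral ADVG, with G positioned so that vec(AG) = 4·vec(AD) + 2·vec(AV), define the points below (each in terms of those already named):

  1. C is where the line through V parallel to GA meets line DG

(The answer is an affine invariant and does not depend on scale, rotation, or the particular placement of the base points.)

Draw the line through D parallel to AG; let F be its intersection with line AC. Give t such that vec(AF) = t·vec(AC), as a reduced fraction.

t = -1/2

Assign A = (0, 0), D = (1, 0), V = (0, 1), G = (4, 2) — the answer is frame-independent, so this choice is without loss of generality.
1. C is where the line through V parallel to GA meets line DG ⇒ C = (10, 6)
through D parallel to AG: direction (4, 2); meets AC at F = (-5, -3)
F = A + t·(C−A) with t = -1/2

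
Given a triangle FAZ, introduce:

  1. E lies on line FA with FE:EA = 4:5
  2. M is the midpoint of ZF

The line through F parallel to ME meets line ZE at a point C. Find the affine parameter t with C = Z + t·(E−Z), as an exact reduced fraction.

t = 2

Choose coordinates F = (0, 0), A = (1, 0), Z = (0, 1).
1. E lies on line FA with FE:EA = 4:5 ⇒ E = (4/9, 0)
2. M is the midpoint of ZF ⇒ M = (0, 1/2)
through F parallel to ME: direction (4/9, -1/2); meets ZE at C = (8/9, -1)
C = Z + t·(E−Z) with t = 2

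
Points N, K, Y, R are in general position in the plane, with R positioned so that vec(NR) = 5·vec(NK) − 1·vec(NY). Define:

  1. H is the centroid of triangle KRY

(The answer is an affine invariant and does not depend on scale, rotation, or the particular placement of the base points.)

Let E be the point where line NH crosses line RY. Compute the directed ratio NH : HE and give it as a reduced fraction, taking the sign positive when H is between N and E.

NH:HE = 4

Choose coordinates N = (0, 0), K = (1, 0), Y = (0, 1), R = (5, -1).
1. H is the centroid of triangle KRY ⇒ H = (2, 0)
line NH meets RY at E = (5/2, 0)
H = N + t·(E−N) with t = 4/5, so NH:HE = 4/5:1/5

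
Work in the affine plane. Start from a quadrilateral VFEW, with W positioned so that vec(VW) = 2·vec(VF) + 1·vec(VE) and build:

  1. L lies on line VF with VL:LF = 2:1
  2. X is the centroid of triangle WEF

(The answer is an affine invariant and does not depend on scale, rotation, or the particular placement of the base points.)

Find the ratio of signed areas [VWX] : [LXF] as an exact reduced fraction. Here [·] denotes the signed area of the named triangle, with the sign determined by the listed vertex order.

Work in coordinates with V = (0, 0), F = (1, 0), E = (0, 1), W = (2, 1).
1. L lies on line VF with VL:LF = 2:1 ⇒ L = (2/3, 0)
2. X is the centroid of triangle WEF ⇒ X = (1, 2/3)
2·[VWX] = 1/3, 2·[LXF] = -2/9
[VWX]:[LXF] = 1/3:-2/9 = -3/2

[VWX]:[LXF] = -3/2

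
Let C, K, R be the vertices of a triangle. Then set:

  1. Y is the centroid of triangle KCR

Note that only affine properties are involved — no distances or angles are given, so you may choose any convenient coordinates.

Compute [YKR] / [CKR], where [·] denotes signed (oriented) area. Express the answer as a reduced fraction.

[YKR]:[CKR] = 1/3

Choose coordinates C = (0, 0), K = (1, 0), R = (0, 1).
1. Y is the centroid of triangle KCR ⇒ Y = (1/3, 1/3)
2·[YKR] = 1/3, 2·[CKR] = 1
[YKR]:[CKR] = 1/3:1 = 1/3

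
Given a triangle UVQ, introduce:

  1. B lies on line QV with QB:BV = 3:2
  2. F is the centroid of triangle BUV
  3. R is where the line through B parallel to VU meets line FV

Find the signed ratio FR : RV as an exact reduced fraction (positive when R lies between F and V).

Work in coordinates with U = (0, 0), V = (1, 0), Q = (0, 1).
1. B lies on line QV with QB:BV = 3:2 ⇒ B = (3/5, 2/5)
2. F is the centroid of triangle BUV ⇒ F = (8/15, 2/15)
3. R is where the line through B parallel to VU meets line FV ⇒ R = (-2/5, 2/5)
R = F + t·(V−F) with t = -2, so FR:RV = t:(1−t) = -2:3

FR:RV = -2/3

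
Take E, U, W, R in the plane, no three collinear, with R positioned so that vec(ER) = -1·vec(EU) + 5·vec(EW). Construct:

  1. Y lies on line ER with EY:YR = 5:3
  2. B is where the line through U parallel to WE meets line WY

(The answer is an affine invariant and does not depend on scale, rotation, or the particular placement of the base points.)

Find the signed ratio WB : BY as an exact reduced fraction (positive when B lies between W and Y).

Assign E = (0, 0), U = (1, 0), W = (0, 1), R = (-1, 5) — the answer is frame-independent, so this choice is without loss of generality.
1. Y lies on line ER with EY:YR = 5:3 ⇒ Y = (-5/8, 25/8)
2. B is where the line through U parallel to WE meets line WY ⇒ B = (1, -12/5)
B = W + t·(Y−W) with t = -8/5, so WB:BY = t:(1−t) = -8/5:13/5

WB:BY = -8/13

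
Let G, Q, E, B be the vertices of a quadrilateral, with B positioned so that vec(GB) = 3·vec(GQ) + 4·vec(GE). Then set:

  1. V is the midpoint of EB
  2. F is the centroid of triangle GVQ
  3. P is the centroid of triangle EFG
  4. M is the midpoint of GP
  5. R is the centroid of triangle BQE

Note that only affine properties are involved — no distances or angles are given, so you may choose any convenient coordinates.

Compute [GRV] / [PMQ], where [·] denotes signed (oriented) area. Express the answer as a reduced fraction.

[GRV]:[PMQ] = 30/11

Assign G = (0, 0), Q = (1, 0), E = (0, 1), B = (3, 4) — the answer is frame-independent, so this choice is without loss of generality.
1. V is the midpoint of EB ⇒ V = (3/2, 5/2)
2. F is the centroid of triangle GVQ ⇒ F = (5/6, 5/6)
3. P is the centroid of triangle EFG ⇒ P = (5/18, 11/18)
4. M is the midpoint of GP ⇒ M = (5/36, 11/36)
5. R is the centroid of triangle BQE ⇒ R = (4/3, 5/3)
2·[GRV] = 5/6, 2·[PMQ] = 11/36
[GRV]:[PMQ] = 5/6:11/36 = 30/11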